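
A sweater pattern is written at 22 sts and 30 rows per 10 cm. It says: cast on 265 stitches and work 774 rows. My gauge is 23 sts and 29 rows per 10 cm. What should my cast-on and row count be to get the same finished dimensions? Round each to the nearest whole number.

Cast on 277 stitches; work 748 rows.

Stitches: 265 × 23/22 = 277.05 → 277.
Rows: 774 × 29/30 = 748.20 → 748.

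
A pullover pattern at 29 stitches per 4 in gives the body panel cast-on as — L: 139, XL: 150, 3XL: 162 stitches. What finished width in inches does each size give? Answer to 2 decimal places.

29/4 = 7.25 sts per in.
L: 139 / 7.25 = 19.172 → 19.17 in.
XL: 150 / 7.25 = 20.690 → 20.69 in.
3XL: 162 / 7.25 = 22.345 → 22.34 in.

L 19.17 inches; XL 20.69 inches; 3XL 22.34 inches.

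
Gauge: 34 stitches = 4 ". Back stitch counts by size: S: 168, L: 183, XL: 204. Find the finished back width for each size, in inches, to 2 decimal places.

S 19.76 inches; L 21.53 inches; XL 24.00 inches.

34/4 = 8.5 sts per in.
S: 168 / 8.5 = 19.765 → 19.76 in.
L: 183 / 8.5 = 21.529 → 21.53 in.
XL: 204 / 8.5 = 24.000 → 24.00 in.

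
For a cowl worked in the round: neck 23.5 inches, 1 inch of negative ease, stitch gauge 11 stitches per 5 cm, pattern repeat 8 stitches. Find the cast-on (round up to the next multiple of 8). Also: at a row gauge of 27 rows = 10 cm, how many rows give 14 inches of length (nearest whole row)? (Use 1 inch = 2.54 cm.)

Finished = 23.5 − 1 = 22.5 inches.
22.5 inches × 2.54 = 57.15 cm.
11/5 = 2.2 sts per cm; 57.15 × 2.2 = 125.73 sts.
Next multiple of 8 → 128.
14 inches = 35.56 cm; × 2.7 = 96.01 → 96 rows.

Cast on 128 stitches; work 96 rows.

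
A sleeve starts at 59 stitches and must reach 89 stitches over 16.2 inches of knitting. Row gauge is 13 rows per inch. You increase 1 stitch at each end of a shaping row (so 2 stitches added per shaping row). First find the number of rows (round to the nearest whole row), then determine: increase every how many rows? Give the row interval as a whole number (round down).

Increase every 14th row.

Rows = 16.2 × 13 = 210.6 → 211 rows.
Stitches to add: 30 → 15 shaping rows (at 2 st each).
211 / 15 = 14.07 → every 14 rows.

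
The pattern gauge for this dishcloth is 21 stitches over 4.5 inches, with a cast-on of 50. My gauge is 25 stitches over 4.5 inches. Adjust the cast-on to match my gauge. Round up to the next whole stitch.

Scale factor = 25 / 21 = 1.190.
50 × 25 / 21 = 59.52 sts.
→ 60 sts.

Cast on 60 stitches.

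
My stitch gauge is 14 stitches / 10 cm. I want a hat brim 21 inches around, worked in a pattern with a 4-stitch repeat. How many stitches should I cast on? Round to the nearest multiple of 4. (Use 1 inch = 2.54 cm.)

76 stitches.

21 in = 21 × 2.54 = 53.34 cm.
14 / 10 = 1.4 sts/cm.
53.34 × 1.4 = 74.68 sts.
→ 76.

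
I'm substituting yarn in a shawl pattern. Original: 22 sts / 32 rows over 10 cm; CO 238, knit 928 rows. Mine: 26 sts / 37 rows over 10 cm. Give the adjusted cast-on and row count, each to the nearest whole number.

Stitches: 238 × 26/22 = 281.27 → 281.
Rows: 928 × 37/32 = 1073.00 → 1073.

Cast on 281 stitches; work 1073 rows.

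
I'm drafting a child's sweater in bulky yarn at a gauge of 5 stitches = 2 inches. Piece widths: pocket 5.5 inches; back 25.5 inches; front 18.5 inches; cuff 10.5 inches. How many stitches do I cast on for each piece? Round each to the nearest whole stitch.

Rate = 5/2 = 2.5 sts per in.
pocket: 5.5 × 2.5 = 13.75 → 14.
back: 25.5 × 2.5 = 63.75 → 64.
front: 18.5 × 2.5 = 46.25 → 46.
cuff: 10.5 × 2.5 = 26.25 → 26.

pocket 14; back 64; front 46; cuff 26.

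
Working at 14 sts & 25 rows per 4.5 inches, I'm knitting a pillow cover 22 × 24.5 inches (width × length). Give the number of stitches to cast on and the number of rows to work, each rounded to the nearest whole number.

Stitch gauge = 14/4.5 = 3.111 sts/in; 22 × 3.111 = 68.44 → 68 sts.
Row gauge = 25/4.5 = 5.556 rows/in; 24.5 × 5.556 = 136.11 → 136 rows.

Cast on 68 stitches and work 136 rows.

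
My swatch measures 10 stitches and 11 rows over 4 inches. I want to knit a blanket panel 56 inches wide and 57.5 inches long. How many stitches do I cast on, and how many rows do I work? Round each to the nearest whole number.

Cast on 140 stitches and work 158 rows.

Stitch gauge = 10/4 = 2.5 sts/in; 56 × 2.5 = 140.00 → 140 sts.
Row gauge = 11/4 = 2.75 rows/in; 57.5 × 2.75 = 158.12 → 158 rows.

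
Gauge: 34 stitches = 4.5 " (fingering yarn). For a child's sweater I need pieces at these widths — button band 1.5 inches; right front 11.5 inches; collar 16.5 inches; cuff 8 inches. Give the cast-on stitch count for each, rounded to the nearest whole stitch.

Rate = 34/4.5 = 7.556 sts per in.
button band: 1.5 × 7.556 = 11.33 → 11.
right front: 11.5 × 7.556 = 86.89 → 87.
collar: 16.5 × 7.556 = 124.67 → 125.
cuff: 8 × 7.556 = 60.44 → 60.

button band 11; right front 87; collar 125; cuff 60.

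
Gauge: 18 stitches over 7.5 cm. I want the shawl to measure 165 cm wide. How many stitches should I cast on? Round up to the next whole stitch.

18 stitches / 7.5 cm = 2.4 stitches per cm.
165 × 2.4 = 396.00 stitches.

Cast on 396 stitches.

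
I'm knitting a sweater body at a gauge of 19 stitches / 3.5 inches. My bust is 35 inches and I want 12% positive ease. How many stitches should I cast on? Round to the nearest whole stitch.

Finished = 35 × 1.12 = 39.20 in.
19 / 3.5 = 5.429 sts per inch.
39.20 × 5.429 = 212.80 sts.
→ 213 sts.

CO 213 sts.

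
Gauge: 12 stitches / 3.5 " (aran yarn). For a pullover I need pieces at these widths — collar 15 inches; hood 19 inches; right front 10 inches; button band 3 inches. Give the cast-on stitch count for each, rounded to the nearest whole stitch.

collar 51; hood 65; right front 34; button band 10.

Rate = 12/3.5 = 3.429 sts per in.
collar: 15 × 3.429 = 51.43 → 51.
hood: 19 × 3.429 = 65.14 → 65.
right front: 10 × 3.429 = 34.29 → 34.
button band: 3 × 3.429 = 10.29 → 10.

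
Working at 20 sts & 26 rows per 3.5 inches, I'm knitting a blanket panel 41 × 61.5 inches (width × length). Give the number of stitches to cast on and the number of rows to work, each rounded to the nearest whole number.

Cast on 234 stitches and work 457 rows.

Stitch gauge = 20/3.5 = 5.714 sts/in; 41 × 5.714 = 234.29 → 234 sts.
Row gauge = 26/3.5 = 7.429 rows/in; 61.5 × 7.429 = 456.86 → 457 rows.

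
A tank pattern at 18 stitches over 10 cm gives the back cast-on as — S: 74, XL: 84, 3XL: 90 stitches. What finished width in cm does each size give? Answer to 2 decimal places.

S 41.11 cm; XL 46.67 cm; 3XL 50.00 cm.

18/10 = 1.8 sts per cm.
S: 74 / 1.8 = 41.111 → 41.11 cm.
XL: 84 / 1.8 = 46.667 → 46.67 cm.
3XL: 90 / 1.8 = 50.000 → 50.00 cm.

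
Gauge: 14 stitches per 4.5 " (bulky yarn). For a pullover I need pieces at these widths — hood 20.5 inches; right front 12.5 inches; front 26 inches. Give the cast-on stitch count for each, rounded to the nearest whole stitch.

hood 64; right front 39; front 81.

Rate = 14/4.5 = 3.111 sts per in.
hood: 20.5 × 3.111 = 63.78 → 64.
right front: 12.5 × 3.111 = 38.89 → 39.
front: 26 × 3.111 = 80.89 → 81.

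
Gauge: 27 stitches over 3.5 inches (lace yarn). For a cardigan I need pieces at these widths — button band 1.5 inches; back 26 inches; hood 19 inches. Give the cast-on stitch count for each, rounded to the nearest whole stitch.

button band 12; back 201; hood 147.

Rate = 27/3.5 = 7.714 sts per in.
button band: 1.5 × 7.714 = 11.57 → 12.
back: 26 × 7.714 = 200.57 → 201.
hood: 19 × 7.714 = 146.57 → 147.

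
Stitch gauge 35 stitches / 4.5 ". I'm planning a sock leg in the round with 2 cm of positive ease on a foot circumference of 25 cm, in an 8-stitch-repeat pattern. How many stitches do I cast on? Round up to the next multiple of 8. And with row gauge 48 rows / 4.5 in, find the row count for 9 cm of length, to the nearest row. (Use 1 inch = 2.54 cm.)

Finished = 25 + 2 = 27 cm.
27 cm × 1/2.54 = 10.63 inches.
35/4.5 = 7.778 sts per in; 10.63 × 7.778 = 82.68 sts.
Next multiple of 8 → 88.
9 cm = 3.54 inches; × 10.667 = 37.80 → 38 rows.

Cast on 88 stitches; work 38 rows.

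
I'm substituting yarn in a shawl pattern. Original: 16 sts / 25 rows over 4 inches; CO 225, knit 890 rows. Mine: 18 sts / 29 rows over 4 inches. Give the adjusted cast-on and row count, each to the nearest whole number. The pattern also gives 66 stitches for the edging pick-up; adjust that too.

Stitches: 225 × 18/16 = 253.12 → 253.
Rows: 890 × 29/25 = 1032.40 → 1032.
edging pick-up: 66 × 18/16 = 74.25 → 74.

Cast on 253 stitches; work 1032 rows; edging pick-up 74 stitches.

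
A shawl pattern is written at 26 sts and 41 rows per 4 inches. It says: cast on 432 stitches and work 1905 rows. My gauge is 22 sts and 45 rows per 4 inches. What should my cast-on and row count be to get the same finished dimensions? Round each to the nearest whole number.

Stitches: 432 × 22/26 = 365.54 → 366.
Rows: 1905 × 45/41 = 2090.85 → 2091.

Cast on 366 stitches; work 2091 rows.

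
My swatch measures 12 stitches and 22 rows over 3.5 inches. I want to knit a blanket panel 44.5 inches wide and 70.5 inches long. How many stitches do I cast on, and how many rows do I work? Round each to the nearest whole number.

Cast on 153 stitches and work 443 rows.

Stitch gauge = 12/3.5 = 3.429 sts/in; 44.5 × 3.429 = 152.57 → 153 sts.
Row gauge = 22/3.5 = 6.286 rows/in; 70.5 × 6.286 = 443.14 → 443 rows.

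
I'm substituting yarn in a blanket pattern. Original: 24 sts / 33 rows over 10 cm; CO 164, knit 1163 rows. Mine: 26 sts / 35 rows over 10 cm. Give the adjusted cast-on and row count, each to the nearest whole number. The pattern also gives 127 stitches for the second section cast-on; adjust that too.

Stitches: 164 × 26/24 = 177.67 → 178.
Rows: 1163 × 35/33 = 1233.48 → 1233.
second section cast-on: 127 × 26/24 = 137.58 → 138.

Cast on 178 stitches; work 1233 rows; second section cast-on 138 stitches.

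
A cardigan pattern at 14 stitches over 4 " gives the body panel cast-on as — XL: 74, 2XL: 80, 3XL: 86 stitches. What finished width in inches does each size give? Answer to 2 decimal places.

14/4 = 3.5 sts per in.
XL: 74 / 3.5 = 21.143 → 21.14 in.
2XL: 80 / 3.5 = 22.857 → 22.86 in.
3XL: 86 / 3.5 = 24.571 → 24.57 in.

XL 21.14 inches; 2XL 22.86 inches; 3XL 24.57 inches.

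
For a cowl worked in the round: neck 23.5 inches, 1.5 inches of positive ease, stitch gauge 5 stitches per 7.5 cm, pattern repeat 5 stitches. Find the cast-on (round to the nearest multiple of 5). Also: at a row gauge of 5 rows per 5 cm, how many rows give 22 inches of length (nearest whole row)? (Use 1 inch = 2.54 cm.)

Finished = 23.5 + 1.5 = 25 inches.
25 inches × 2.54 = 63.50 cm.
5/7.5 = 0.667 sts per cm; 63.50 × 0.667 = 42.33 sts.
Nearest multiple of 5 → 40.
22 inches = 55.88 cm; × 1 = 55.88 → 56 rows.

Cast on 40 stitches; work 56 rows.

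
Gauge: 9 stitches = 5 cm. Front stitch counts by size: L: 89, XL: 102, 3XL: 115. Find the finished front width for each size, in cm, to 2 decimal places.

L 49.44 cm; XL 56.67 cm; 3XL 63.89 cm.

9/5 = 1.8 sts per cm.
L: 89 / 1.8 = 49.444 → 49.44 cm.
XL: 102 / 1.8 = 56.667 → 56.67 cm.
3XL: 115 / 1.8 = 63.889 → 63.89 cm.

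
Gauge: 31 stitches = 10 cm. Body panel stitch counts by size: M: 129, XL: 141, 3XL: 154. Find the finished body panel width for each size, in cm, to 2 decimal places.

31/10 = 3.1 sts per cm.
M: 129 / 3.1 = 41.613 → 41.61 cm.
XL: 141 / 3.1 = 45.484 → 45.48 cm.
3XL: 154 / 3.1 = 49.677 → 49.68 cm.

M 41.61 cm; XL 45.48 cm; 3XL 49.68 cm.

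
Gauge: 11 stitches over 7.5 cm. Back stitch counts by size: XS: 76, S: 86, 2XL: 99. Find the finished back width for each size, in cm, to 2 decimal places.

XS 51.82 cm; S 58.64 cm; 2XL 67.50 cm.

11/7.5 = 1.467 sts per cm.
XS: 76 / 1.467 = 51.818 → 51.82 cm.
S: 86 / 1.467 = 58.636 → 58.64 cm.
2XL: 99 / 1.467 = 67.500 → 67.50 cm.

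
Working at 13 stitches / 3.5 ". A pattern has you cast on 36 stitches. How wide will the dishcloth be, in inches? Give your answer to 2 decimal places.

13 stitches / 3.5 inch = 3.714 stitches per inch.
36 / 3.714 = 9.692 inches.

9.69 inches.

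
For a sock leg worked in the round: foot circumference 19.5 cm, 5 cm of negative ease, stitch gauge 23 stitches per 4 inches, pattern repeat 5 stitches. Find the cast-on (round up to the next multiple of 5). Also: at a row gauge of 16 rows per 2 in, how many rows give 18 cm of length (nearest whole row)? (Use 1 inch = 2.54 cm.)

Finished = 19.5 − 5 = 14.5 cm.
14.5 cm × 1/2.54 = 5.71 inches.
23/4 = 5.75 sts per in; 5.71 × 5.75 = 32.82 sts.
Next multiple of 5 → 35.
18 cm = 7.09 inches; × 8 = 56.69 → 57 rows.

Cast on 35 stitches; work 57 rows.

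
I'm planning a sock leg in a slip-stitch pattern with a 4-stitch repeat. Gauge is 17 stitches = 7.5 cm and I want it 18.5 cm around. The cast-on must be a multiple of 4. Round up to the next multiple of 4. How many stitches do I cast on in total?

17 / 7.5 = 2.267 sts per cm.
18.5 × 2.267 = 41.93 sts.
Next multiple of 4: 44.

Cast on 44 stitches.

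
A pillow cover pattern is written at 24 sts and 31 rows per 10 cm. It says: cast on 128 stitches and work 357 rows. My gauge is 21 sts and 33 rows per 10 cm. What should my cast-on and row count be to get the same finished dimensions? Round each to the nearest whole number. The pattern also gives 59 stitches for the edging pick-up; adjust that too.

Cast on 112 stitches; work 380 rows; edging pick-up 52 stitches.

Stitches: 128 × 21/24 = 112.00 → 112.
Rows: 357 × 33/31 = 380.03 → 380.
edging pick-up: 59 × 21/24 = 51.62 → 52.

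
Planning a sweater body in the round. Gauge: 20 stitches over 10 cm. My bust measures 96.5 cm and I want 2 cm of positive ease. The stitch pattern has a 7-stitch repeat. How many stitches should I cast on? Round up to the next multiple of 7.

Cast on 203 stitches.

Finished = 96.5 + 2 = 98.5 cm.
20 / 10 = 2 sts/cm.
98.5 × 2 = 197.00 sts.
Next multiple of 7: 203.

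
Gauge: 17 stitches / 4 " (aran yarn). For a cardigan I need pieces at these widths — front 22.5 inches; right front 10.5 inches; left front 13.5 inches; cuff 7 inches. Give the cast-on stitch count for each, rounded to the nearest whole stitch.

front 96; right front 45; left front 57; cuff 30.

Rate = 17/4 = 4.25 sts per in.
front: 22.5 × 4.25 = 95.62 → 96.
right front: 10.5 × 4.25 = 44.62 → 45.
left front: 13.5 × 4.25 = 57.38 → 57.
cuff: 7 × 4.25 = 29.75 → 30.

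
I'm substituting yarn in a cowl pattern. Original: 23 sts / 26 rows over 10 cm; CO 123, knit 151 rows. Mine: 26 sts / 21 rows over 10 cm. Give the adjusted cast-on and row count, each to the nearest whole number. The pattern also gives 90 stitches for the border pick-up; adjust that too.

Cast on 139 stitches; work 122 rows; border pick-up 102 stitches.

Stitches: 123 × 26/23 = 139.04 → 139.
Rows: 151 × 21/26 = 121.96 → 122.
border pick-up: 90 × 26/23 = 101.74 → 102.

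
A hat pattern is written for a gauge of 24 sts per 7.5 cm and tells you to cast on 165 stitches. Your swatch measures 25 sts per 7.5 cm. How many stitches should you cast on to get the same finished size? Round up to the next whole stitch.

Scale factor = 25 / 24 = 1.042.
165 × 25 / 24 = 171.88 sts.
→ 172 sts.

172 stitches.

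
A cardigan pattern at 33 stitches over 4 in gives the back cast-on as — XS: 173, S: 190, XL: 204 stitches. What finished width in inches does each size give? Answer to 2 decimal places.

33/4 = 8.25 sts per in.
XS: 173 / 8.25 = 20.970 → 20.97 in.
S: 190 / 8.25 = 23.030 → 23.03 in.
XL: 204 / 8.25 = 24.727 → 24.73 in.

XS 20.97 inches; S 23.03 inches; XL 24.73 inches.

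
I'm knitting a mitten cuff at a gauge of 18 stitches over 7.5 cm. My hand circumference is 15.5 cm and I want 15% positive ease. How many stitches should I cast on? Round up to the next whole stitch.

Finished = 15.5 × 1.15 = 17.82 cm.
18 / 7.5 = 2.4 sts per cm.
17.82 × 2.4 = 42.78 sts.
→ 43 sts.

43 stitches.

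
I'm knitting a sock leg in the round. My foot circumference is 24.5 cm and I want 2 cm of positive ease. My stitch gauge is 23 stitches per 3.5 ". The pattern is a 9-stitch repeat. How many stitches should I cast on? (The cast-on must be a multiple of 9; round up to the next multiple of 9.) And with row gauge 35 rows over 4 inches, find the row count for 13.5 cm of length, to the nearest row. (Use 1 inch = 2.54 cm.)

Finished = 24.5 + 2 = 26.5 cm.
26.5 cm × 1/2.54 = 10.43 inches.
23/3.5 = 6.571 sts per in; 10.43 × 6.571 = 68.56 sts.
Next multiple of 9 → 72.
13.5 cm = 5.31 inches; × 8.75 = 46.51 → 47 rows.

Cast on 72 stitches; work 47 rows.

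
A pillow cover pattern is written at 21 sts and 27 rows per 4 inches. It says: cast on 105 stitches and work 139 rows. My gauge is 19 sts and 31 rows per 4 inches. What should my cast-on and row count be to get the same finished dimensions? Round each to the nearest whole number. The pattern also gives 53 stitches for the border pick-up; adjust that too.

Cast on 95 stitches; work 160 rows; border pick-up 48 stitches.

Stitches: 105 × 19/21 = 95.00 → 95.
Rows: 139 × 31/27 = 159.59 → 160.
border pick-up: 53 × 19/21 = 47.95 → 48.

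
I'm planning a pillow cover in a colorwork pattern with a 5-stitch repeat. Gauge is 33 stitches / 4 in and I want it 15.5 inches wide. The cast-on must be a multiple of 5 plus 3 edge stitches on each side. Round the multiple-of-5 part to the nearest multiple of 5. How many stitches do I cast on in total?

CO 126 sts.

33 / 4 = 8.25 sts per inch.
15.5 × 8.25 = 127.88 sts.
Less 6 edge sts → 121.88 for the repeat.
Nearest multiple of 5: 120.
Add back 6 edge sts → 126.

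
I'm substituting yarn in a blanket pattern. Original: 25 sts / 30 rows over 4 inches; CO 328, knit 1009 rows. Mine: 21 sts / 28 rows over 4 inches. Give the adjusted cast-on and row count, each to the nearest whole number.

Stitches: 328 × 21/25 = 275.52 → 276.
Rows: 1009 × 28/30 = 941.73 → 942.

Cast on 276 stitches; work 942 rows.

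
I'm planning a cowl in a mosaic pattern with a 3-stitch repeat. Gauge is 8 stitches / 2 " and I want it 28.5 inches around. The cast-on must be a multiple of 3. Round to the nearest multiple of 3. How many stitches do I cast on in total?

114 stitches.

8 / 2 = 4 sts per inch.
28.5 × 4 = 114.00 sts.
Nearest multiple of 3: 114.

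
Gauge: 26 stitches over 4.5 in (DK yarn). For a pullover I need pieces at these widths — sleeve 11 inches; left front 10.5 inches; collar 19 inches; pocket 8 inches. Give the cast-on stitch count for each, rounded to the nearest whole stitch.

Rate = 26/4.5 = 5.778 sts per in.
sleeve: 11 × 5.778 = 63.56 → 64.
left front: 10.5 × 5.778 = 60.67 → 61.
collar: 19 × 5.778 = 109.78 → 110.
pocket: 8 × 5.778 = 46.22 → 46.

sleeve 64; left front 61; collar 110; pocket 46.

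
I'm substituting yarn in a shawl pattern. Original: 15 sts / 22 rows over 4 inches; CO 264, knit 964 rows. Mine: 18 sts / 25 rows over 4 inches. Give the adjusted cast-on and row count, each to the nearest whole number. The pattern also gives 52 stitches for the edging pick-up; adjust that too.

Cast on 317 stitches; work 1095 rows; edging pick-up 62 stitches.

Stitches: 264 × 18/15 = 316.80 → 317.
Rows: 964 × 25/22 = 1095.45 → 1095.
edging pick-up: 52 × 18/15 = 62.40 → 62.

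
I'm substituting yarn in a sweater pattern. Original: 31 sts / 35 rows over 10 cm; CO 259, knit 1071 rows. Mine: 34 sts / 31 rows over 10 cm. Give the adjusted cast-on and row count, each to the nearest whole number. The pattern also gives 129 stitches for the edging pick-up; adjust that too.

Cast on 284 stitches; work 949 rows; edging pick-up 141 stitches.

Stitches: 259 × 34/31 = 284.06 → 284.
Rows: 1071 × 31/35 = 948.60 → 949.
edging pick-up: 129 × 34/31 = 141.48 → 141.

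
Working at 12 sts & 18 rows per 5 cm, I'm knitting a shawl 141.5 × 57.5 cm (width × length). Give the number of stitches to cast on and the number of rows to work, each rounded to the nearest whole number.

Cast on 340 stitches and work 207 rows.

Stitch gauge = 12/5 = 2.4 sts/cm; 141.5 × 2.4 = 339.60 → 340 sts.
Row gauge = 18/5 = 3.6 rows/cm; 57.5 × 3.6 = 207.00 → 207 rows.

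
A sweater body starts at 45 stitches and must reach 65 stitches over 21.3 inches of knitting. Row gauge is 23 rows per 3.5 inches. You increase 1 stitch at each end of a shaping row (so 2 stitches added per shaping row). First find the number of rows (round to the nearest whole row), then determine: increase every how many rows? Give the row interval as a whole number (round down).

Increase every 14th row.

Rows = 21.3 × 6.571 = 140.0 → 140 rows.
Stitches to add: 20 → 10 shaping rows (at 2 st each).
140 / 10 = 14.00 → every 14 rows.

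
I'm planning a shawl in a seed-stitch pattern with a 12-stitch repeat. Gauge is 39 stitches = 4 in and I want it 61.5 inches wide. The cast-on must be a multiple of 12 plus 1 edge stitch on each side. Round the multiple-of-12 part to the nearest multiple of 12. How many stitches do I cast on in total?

39 / 4 = 9.75 sts per inch.
61.5 × 9.75 = 599.62 sts.
Less 2 edge sts → 597.62 for the repeat.
Nearest multiple of 12: 600.
Add back 2 edge sts → 602.

CO 602 sts.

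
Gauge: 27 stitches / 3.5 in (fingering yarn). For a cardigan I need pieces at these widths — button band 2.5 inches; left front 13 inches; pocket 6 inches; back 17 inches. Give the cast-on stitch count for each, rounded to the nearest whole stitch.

button band 19; left front 100; pocket 46; back 131.

Rate = 27/3.5 = 7.714 sts per in.
button band: 2.5 × 7.714 = 19.29 → 19.
left front: 13 × 7.714 = 100.29 → 100.
pocket: 6 × 7.714 = 46.29 → 46.
back: 17 × 7.714 = 131.14 → 131.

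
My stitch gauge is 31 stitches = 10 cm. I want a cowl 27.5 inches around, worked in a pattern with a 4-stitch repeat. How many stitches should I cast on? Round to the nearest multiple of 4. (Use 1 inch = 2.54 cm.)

CO 216 sts.

27.5 in = 27.5 × 2.54 = 69.85 cm.
31 / 10 = 3.1 sts/cm.
69.85 × 3.1 = 216.53 sts.
→ 216.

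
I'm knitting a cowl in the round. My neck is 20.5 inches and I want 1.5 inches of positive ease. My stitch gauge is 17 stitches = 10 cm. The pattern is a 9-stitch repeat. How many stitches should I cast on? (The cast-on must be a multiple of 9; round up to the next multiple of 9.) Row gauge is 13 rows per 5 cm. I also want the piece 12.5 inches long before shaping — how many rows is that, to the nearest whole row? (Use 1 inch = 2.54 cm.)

Cast on 99 stitches; work 83 rows.

Finished = 20.5 + 1.5 = 22 inches.
22 inches × 2.54 = 55.88 cm.
17/10 = 1.7 sts per cm; 55.88 × 1.7 = 95.00 sts.
Next multiple of 9 → 99.
12.5 inches = 31.75 cm; × 2.6 = 82.55 → 83 rows.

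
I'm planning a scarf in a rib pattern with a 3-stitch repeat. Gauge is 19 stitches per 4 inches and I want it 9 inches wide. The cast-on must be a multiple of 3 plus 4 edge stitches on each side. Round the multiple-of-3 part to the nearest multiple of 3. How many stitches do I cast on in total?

44 stitches.

19 / 4 = 4.75 sts per inch.
9 × 4.75 = 42.75 sts.
Less 8 edge sts → 34.75 for the repeat.
Nearest multiple of 3: 36.
Add back 8 edge sts → 44.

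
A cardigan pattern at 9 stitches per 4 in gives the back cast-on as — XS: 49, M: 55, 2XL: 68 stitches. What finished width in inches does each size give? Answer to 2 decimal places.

XS 21.78 inches; M 24.44 inches; 2XL 30.22 inches.

9/4 = 2.25 sts per in.
XS: 49 / 2.25 = 21.778 → 21.78 in.
M: 55 / 2.25 = 24.444 → 24.44 in.
2XL: 68 / 2.25 = 30.222 → 30.22 in.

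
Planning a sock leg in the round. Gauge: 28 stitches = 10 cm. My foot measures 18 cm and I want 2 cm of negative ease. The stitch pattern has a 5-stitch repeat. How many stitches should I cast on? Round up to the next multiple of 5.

CO 45 sts.

Finished = 18 − 2 = 16 cm.
28 / 10 = 2.8 sts/cm.
16 × 2.8 = 44.80 sts.
Next multiple of 5: 45.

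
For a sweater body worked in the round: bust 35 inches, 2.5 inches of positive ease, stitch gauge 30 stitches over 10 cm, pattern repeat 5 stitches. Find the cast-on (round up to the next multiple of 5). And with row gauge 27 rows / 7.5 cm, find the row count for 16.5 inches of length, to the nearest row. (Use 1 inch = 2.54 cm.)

Finished = 35 + 2.5 = 37.5 inches.
37.5 inches × 2.54 = 95.25 cm.
30/10 = 3 sts per cm; 95.25 × 3 = 285.75 sts.
Next multiple of 5 → 290.
16.5 inches = 41.91 cm; × 3.6 = 150.88 → 151 rows.

Cast on 290 stitches; work 151 rows.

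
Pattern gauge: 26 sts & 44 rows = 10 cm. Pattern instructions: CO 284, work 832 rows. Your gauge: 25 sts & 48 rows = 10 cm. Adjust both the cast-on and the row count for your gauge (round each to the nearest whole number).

Stitches: 284 × 25/26 = 273.08 → 273.
Rows: 832 × 48/44 = 907.64 → 908.

Cast on 273 stitches; work 908 rows.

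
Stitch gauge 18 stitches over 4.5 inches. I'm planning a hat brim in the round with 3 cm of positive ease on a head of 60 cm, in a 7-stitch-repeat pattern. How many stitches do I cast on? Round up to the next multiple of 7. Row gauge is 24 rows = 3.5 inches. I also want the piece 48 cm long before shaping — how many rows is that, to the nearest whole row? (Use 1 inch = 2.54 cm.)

Cast on 105 stitches; work 130 rows.

Finished = 60 + 3 = 63 cm.
63 cm × 1/2.54 = 24.80 inches.
18/4.5 = 4 sts per in; 24.80 × 4 = 99.21 sts.
Next multiple of 7 → 105.
48 cm = 18.90 inches; × 6.857 = 129.58 → 130 rows.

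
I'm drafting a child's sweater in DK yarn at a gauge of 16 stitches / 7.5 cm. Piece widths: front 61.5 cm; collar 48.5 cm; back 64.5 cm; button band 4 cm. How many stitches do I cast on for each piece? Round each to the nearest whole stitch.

Rate = 16/7.5 = 2.133 sts per cm.
front: 61.5 × 2.133 = 131.20 → 131.
collar: 48.5 × 2.133 = 103.47 → 103.
back: 64.5 × 2.133 = 137.60 → 138.
button band: 4 × 2.133 = 8.53 → 9.

front 131; collar 103; back 138; button band 9.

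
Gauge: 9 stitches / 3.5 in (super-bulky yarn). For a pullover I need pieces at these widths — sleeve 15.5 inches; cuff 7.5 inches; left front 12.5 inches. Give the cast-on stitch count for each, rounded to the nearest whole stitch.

Rate = 9/3.5 = 2.571 sts per in.
sleeve: 15.5 × 2.571 = 39.86 → 40.
cuff: 7.5 × 2.571 = 19.29 → 19.
left front: 12.5 × 2.571 = 32.14 → 32.

sleeve 40; cuff 19; left front 32.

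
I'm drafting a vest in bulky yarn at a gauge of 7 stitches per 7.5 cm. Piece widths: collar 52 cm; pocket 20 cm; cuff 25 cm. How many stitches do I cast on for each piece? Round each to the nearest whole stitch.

Rate = 7/7.5 = 0.933 sts per cm.
collar: 52 × 0.933 = 48.53 → 49.
pocket: 20 × 0.933 = 18.67 → 19.
cuff: 25 × 0.933 = 23.33 → 23.

collar 49; pocket 19; cuff 23.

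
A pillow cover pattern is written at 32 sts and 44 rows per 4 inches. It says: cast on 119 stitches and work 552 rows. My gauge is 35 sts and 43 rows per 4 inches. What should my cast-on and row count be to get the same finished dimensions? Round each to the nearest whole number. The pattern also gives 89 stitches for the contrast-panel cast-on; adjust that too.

Cast on 130 stitches; work 539 rows; contrast-panel cast-on 97 stitches.

Stitches: 119 × 35/32 = 130.16 → 130.
Rows: 552 × 43/44 = 539.45 → 539.
contrast-panel cast-on: 89 × 35/32 = 97.34 → 97.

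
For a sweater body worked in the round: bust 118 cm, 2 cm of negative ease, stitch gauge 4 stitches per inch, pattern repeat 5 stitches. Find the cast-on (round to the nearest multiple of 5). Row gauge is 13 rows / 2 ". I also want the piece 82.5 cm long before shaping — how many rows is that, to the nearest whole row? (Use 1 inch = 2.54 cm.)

Finished = 118 − 2 = 116 cm.
116 cm × 1/2.54 = 45.67 inches.
4/1 = 4 sts per in; 45.67 × 4 = 182.68 sts.
Nearest multiple of 5 → 185.
82.5 cm = 32.48 inches; × 6.5 = 211.12 → 211 rows.

Cast on 185 stitches; work 211 rows.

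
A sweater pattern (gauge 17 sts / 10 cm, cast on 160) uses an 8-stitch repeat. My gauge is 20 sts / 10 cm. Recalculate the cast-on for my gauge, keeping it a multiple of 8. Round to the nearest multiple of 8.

192 stitches.

160 × 20 / 17 = 188.24.
Nearest multiple of 8: 192.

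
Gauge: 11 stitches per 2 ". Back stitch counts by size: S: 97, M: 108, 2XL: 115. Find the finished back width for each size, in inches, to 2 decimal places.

S 17.64 inches; M 19.64 inches; 2XL 20.91 inches.

11/2 = 5.5 sts per in.
S: 97 / 5.5 = 17.636 → 17.64 in.
M: 108 / 5.5 = 19.636 → 19.64 in.
2XL: 115 / 5.5 = 20.909 → 20.91 in.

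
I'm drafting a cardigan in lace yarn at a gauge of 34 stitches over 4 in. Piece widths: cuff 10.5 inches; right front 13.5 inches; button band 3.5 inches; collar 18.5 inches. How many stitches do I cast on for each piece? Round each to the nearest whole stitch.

Rate = 34/4 = 8.5 sts per in.
cuff: 10.5 × 8.5 = 89.25 → 89.
right front: 13.5 × 8.5 = 114.75 → 115.
button band: 3.5 × 8.5 = 29.75 → 30.
collar: 18.5 × 8.5 = 157.25 → 157.

cuff 89; right front 115; button band 30; collar 157.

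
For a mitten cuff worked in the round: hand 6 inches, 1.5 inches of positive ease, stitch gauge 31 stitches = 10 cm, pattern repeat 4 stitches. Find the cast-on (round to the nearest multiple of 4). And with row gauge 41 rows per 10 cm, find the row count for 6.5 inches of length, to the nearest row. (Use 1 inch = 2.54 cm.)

Finished = 6 + 1.5 = 7.5 inches.
7.5 inches × 2.54 = 19.05 cm.
31/10 = 3.1 sts per cm; 19.05 × 3.1 = 59.05 sts.
Nearest multiple of 4 → 60.
6.5 inches = 16.51 cm; × 4.1 = 67.69 → 68 rows.

Cast on 60 stitches; work 68 rows.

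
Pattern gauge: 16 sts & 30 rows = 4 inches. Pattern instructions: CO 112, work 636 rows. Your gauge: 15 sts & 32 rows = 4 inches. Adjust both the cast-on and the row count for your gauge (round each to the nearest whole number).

Cast on 105 stitches; work 678 rows.

Stitches: 112 × 15/16 = 105.00 → 105.
Rows: 636 × 32/30 = 678.40 → 678.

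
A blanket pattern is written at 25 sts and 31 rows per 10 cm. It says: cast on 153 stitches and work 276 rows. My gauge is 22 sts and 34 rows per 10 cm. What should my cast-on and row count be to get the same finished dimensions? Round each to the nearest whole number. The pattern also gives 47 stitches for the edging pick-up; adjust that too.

Cast on 135 stitches; work 303 rows; edging pick-up 41 stitches.

Stitches: 153 × 22/25 = 134.64 → 135.
Rows: 276 × 34/31 = 302.71 → 303.
edging pick-up: 47 × 22/25 = 41.36 → 41.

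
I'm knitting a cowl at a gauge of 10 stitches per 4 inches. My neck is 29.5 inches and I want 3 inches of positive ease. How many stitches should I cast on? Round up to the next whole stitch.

Finished = 29.5 + 3 = 32.5 in.
10 / 4 = 2.5 sts per inch.
32.50 × 2.5 = 81.25 sts.
→ 82 sts.

82 stitches.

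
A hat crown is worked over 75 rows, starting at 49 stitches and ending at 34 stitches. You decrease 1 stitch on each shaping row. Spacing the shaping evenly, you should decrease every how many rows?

Decrease every 5th row.

Stitches to remove: |34 − 49| = 15.
Shaping rows needed: 15 / 1 = 15.
75 rows / 15 = every 5 rows.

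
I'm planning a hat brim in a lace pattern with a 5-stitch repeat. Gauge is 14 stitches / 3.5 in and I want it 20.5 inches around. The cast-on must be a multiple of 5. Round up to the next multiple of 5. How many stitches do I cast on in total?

Cast on 85 stitches.

14 / 3.5 = 4 sts per inch.
20.5 × 4 = 82.00 sts.
Next multiple of 5: 85.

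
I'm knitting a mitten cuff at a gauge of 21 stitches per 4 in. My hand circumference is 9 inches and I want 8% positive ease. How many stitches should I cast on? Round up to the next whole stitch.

CO 52 sts.

Finished = 9 × 1.08 = 9.72 in.
21 / 4 = 5.25 sts per inch.
9.72 × 5.25 = 51.03 sts.
→ 52 sts.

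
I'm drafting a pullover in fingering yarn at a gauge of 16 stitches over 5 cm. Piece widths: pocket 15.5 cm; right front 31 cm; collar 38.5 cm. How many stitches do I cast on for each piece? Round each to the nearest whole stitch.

Rate = 16/5 = 3.2 sts per cm.
pocket: 15.5 × 3.2 = 49.60 → 50.
right front: 31 × 3.2 = 99.20 → 99.
collar: 38.5 × 3.2 = 123.20 → 123.

pocket 50; right front 99; collar 123.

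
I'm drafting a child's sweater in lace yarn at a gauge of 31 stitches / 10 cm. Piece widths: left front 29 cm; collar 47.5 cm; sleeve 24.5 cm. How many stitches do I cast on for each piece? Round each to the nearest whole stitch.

left front 90; collar 147; sleeve 76.

Rate = 31/10 = 3.1 sts per cm.
left front: 29 × 3.1 = 89.90 → 90.
collar: 47.5 × 3.1 = 147.25 → 147.
sleeve: 24.5 × 3.1 = 75.95 → 76.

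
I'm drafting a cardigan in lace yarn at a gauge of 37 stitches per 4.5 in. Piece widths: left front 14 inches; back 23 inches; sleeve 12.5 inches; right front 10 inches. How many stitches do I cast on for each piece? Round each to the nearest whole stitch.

left front 115; back 189; sleeve 103; right front 82.

Rate = 37/4.5 = 8.222 sts per in.
left front: 14 × 8.222 = 115.11 → 115.
back: 23 × 8.222 = 189.11 → 189.
sleeve: 12.5 × 8.222 = 102.78 → 103.
right front: 10 × 8.222 = 82.22 → 82.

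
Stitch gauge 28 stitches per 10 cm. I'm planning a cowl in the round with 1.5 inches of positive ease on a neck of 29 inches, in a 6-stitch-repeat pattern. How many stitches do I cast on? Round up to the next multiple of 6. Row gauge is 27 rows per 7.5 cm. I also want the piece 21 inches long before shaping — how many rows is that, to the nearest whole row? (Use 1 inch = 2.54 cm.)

Cast on 222 stitches; work 192 rows.

Finished = 29 + 1.5 = 30.5 inches.
30.5 inches × 2.54 = 77.47 cm.
28/10 = 2.8 sts per cm; 77.47 × 2.8 = 216.92 sts.
Next multiple of 6 → 222.
21 inches = 53.34 cm; × 3.6 = 192.02 → 192 rows.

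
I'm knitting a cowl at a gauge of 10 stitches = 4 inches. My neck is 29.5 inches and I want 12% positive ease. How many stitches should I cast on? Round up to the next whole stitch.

CO 83 sts.

Finished = 29.5 × 1.12 = 33.04 in.
10 / 4 = 2.5 sts per inch.
33.04 × 2.5 = 82.60 sts.
→ 83 sts.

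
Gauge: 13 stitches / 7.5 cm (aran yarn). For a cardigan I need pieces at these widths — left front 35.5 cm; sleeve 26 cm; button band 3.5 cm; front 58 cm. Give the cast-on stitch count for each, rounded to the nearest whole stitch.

left front 62; sleeve 45; button band 6; front 101.

Rate = 13/7.5 = 1.733 sts per cm.
left front: 35.5 × 1.733 = 61.53 → 62.
sleeve: 26 × 1.733 = 45.07 → 45.
button band: 3.5 × 1.733 = 6.07 → 6.
front: 58 × 1.733 = 100.53 → 101.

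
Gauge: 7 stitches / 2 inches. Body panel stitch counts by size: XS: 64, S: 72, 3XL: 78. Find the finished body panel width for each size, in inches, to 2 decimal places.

7/2 = 3.5 sts per in.
XS: 64 / 3.5 = 18.286 → 18.29 in.
S: 72 / 3.5 = 20.571 → 20.57 in.
3XL: 78 / 3.5 = 22.286 → 22.29 in.

XS 18.29 inches; S 20.57 inches; 3XL 22.29 inches.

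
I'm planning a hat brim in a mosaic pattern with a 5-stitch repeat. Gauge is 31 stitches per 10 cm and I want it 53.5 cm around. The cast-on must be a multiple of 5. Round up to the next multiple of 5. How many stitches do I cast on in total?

31 / 10 = 3.1 sts per cm.
53.5 × 3.1 = 165.85 sts.
Next multiple of 5: 170.

CO 170 sts.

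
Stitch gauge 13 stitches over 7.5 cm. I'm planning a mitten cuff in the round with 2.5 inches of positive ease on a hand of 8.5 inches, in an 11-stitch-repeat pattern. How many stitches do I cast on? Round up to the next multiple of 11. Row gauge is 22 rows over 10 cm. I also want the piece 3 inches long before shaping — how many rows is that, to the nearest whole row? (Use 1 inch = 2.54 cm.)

Finished = 8.5 + 2.5 = 11 inches.
11 inches × 2.54 = 27.94 cm.
13/7.5 = 1.733 sts per cm; 27.94 × 1.733 = 48.43 sts.
Next multiple of 11 → 55.
3 inches = 7.62 cm; × 2.2 = 16.76 → 17 rows.

Cast on 55 stitches; work 17 rows.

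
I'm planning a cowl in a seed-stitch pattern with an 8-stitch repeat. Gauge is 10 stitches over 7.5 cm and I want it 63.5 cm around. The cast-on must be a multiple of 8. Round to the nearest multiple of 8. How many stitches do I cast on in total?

10 / 7.5 = 1.333 sts per cm.
63.5 × 1.333 = 84.67 sts.
Nearest multiple of 8: 88.

Cast on 88 stitches.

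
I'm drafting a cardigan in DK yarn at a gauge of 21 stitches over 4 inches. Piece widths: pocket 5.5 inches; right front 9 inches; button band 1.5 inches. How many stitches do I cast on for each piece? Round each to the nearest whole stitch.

pocket 29; right front 47; button band 8.

Rate = 21/4 = 5.25 sts per in.
pocket: 5.5 × 5.25 = 28.88 → 29.
right front: 9 × 5.25 = 47.25 → 47.
button band: 1.5 × 5.25 = 7.88 → 8.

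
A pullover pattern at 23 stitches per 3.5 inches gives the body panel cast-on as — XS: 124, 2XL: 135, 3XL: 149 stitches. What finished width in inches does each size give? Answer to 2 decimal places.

23/3.5 = 6.571 sts per in.
XS: 124 / 6.571 = 18.870 → 18.87 in.
2XL: 135 / 6.571 = 20.543 → 20.54 in.
3XL: 149 / 6.571 = 22.674 → 22.67 in.

XS 18.87 inches; 2XL 20.54 inches; 3XL 22.67 inches.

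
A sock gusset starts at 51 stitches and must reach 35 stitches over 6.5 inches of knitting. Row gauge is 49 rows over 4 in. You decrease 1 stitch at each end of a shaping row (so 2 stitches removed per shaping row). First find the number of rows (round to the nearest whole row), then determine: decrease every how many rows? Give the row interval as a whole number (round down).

Decrease every 10th row.

Rows = 6.5 × 12.25 = 79.6 → 80 rows.
Stitches to remove: 16 → 8 shaping rows (at 2 st each).
80 / 8 = 10.00 → every 10 rows.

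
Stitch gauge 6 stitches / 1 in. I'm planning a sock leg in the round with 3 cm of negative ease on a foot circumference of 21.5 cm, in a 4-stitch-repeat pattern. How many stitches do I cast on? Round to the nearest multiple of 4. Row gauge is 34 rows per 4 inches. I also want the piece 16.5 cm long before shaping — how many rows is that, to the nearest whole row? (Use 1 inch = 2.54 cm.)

Finished = 21.5 − 3 = 18.5 cm.
18.5 cm × 1/2.54 = 7.28 inches.
6/1 = 6 sts per in; 7.28 × 6 = 43.70 sts.
Nearest multiple of 4 → 44.
16.5 cm = 6.50 inches; × 8.5 = 55.22 → 55 rows.

Cast on 44 stitches; work 55 rows.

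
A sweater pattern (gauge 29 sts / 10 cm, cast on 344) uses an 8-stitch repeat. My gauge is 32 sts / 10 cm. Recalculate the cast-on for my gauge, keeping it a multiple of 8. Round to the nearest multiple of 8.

CO 376 sts.

344 × 32 / 29 = 379.59.
Nearest multiple of 8: 376.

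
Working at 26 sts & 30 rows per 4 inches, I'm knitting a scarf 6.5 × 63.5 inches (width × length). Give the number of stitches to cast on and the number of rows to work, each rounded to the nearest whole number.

Cast on 42 stitches and work 476 rows.

Stitch gauge = 26/4 = 6.5 sts/in; 6.5 × 6.5 = 42.25 → 42 sts.
Row gauge = 30/4 = 7.5 rows/in; 63.5 × 7.5 = 476.25 → 476 rows.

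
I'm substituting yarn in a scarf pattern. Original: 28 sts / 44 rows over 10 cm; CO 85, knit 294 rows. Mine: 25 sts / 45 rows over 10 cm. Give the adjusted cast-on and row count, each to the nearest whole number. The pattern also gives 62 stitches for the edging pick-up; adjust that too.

Stitches: 85 × 25/28 = 75.89 → 76.
Rows: 294 × 45/44 = 300.68 → 301.
edging pick-up: 62 × 25/28 = 55.36 → 55.

Cast on 76 stitches; work 301 rows; edging pick-up 55 stitches.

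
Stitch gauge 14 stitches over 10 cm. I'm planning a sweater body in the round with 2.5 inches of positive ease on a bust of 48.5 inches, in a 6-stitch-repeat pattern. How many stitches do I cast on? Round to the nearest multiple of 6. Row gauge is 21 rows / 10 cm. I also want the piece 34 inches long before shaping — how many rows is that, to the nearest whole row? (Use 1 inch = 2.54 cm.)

Cast on 180 stitches; work 181 rows.

Finished = 48.5 + 2.5 = 51 inches.
51 inches × 2.54 = 129.54 cm.
14/10 = 1.4 sts per cm; 129.54 × 1.4 = 181.36 sts.
Nearest multiple of 6 → 180.
34 inches = 86.36 cm; × 2.1 = 181.36 → 181 rows.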